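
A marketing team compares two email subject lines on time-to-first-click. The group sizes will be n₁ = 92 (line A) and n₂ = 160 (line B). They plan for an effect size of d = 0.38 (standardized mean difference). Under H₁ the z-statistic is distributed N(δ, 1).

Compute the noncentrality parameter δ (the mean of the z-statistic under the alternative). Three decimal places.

δ ≈ 2.904

The noncentrality parameter scales effect size by the design's sample-size factor: δ = d / √(1/n₁ + 1/n₂) = 0.38 / √(1/92 + 1/160) = 2.9043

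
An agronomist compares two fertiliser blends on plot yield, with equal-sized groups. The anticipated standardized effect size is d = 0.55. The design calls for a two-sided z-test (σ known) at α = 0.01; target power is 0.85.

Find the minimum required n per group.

n = 87 per group

Set Φ(δ − 2.576) = 0.85; then δ − 2.576 = Φ⁻¹(0.85) = 1.036, giving δ = 3.612.
(Ignoring the negligible lower-tail rejection probability gives the usual closed-form inversion.)
δ = d·√(n/2) ⇒ n = 2(δ/d)² = 2 × (3.612 / 0.55)² = 86.27.
Round up to the next whole unit.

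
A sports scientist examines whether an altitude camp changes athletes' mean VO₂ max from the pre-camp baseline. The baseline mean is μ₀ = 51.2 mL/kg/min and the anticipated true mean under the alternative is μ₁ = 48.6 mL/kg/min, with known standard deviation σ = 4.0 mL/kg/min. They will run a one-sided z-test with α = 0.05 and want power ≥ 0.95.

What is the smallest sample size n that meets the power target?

n = 26

Standardized effect: d = |μ₁ − μ₀| / σ = |48.6 − 51.2| / 4.0 = 0.6500
For power 0.95 need Φ(δ − z_{0.05}) = 0.95, so δ = z_{0.05} + z_{0.05} = 1.645 + 1.645 = 3.290.
δ = d·√n ⇒ n = (δ/d)² = (3.290 / 0.6500)² = 25.61.
Round up to the next whole unit.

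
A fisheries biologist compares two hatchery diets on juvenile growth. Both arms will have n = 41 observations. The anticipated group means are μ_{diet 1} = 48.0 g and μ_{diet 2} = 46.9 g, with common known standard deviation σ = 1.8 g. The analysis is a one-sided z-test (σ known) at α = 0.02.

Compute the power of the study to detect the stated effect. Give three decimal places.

Power ≈ 0.762

Standardized effect: d = |μ_{diet 1} − μ_{diet 2}| / σ = |48.0 − 46.9| / 1.8 = 0.6111
Noncentrality parameter: δ = d·√(n/2) = 0.6111 × √(41/2) = 2.7669
Critical value for a one-sided test at α = 0.02: z_α = 2.054.
Power = P(Z > 2.054 − δ) = Φ(0.713) = 0.7621.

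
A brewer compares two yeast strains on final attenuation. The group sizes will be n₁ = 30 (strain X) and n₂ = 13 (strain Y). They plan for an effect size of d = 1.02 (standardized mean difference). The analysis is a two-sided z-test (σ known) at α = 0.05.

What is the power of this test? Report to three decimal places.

Noncentrality parameter: δ = d / √(1/n₁ + 1/n₂) = 1.02 / √(1/30 + 1/13) = 3.0718
Two-sided α = 0.05 → critical value z_{0.025} = 1.960.
Power = Φ(δ − 1.960) + Φ(−δ − 1.960) = Φ(1.112) + Φ(-5.032) = 0.8669 + 0.0000 = 0.8669.

Power ≈ 0.867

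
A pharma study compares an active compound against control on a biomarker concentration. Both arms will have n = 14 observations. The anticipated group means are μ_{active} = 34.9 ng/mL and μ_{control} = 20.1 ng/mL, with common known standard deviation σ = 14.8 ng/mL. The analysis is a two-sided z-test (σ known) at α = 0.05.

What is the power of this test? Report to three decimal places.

Power ≈ 0.754

Standardized effect: d = |μ_{active} − μ_{control}| / σ = |34.9 − 20.1| / 14.8 = 1.0000
Noncentrality parameter: δ = d·√(n/2) = 1.0000 × √(14/2) = 2.6458
Two-sided α = 0.05 → critical value z_{0.025} = 1.960.
Power = Φ(δ − 1.960) + Φ(−δ − 1.960) = Φ(0.686) + Φ(-4.606) = 0.7536 + 0.0000 = 0.7536.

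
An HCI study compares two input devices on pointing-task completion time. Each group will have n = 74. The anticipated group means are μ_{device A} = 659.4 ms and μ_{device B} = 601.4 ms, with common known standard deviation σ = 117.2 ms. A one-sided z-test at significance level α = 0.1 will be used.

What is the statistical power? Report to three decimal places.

Standardized effect: d = |μ_{device A} − μ_{device B}| / σ = |659.4 − 601.4| / 117.2 = 0.4949
Noncentrality parameter: δ = d·√(n/2) = 0.4949 × √(74/2) = 3.0102
One-sided α = 0.1 → critical value z_{0.1} = 1.282.
Power = P(Z > 1.282 − δ) = Φ(1.729) = 0.9581.

Power ≈ 0.958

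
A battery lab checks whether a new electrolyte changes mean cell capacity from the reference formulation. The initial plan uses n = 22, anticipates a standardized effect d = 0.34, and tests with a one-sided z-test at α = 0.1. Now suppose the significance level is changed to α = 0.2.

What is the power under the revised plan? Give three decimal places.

Power ≈ 0.774

δ = d·√n = 0.34 × √22 = 1.5947 (unchanged). New critical value: z_{0.2} = 0.842.
Revised power = Φ(δ − 0.842) = Φ(0.753) = 0.7743.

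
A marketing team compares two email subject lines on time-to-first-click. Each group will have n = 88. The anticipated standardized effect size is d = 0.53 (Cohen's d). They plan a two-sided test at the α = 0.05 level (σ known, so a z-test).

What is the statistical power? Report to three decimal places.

Power ≈ 0.940

Noncentrality parameter: δ = d·√(n/2) = 0.53 × √(88/2) = 3.5156
Two-sided α = 0.05 → critical value z_{0.025} = 1.960.
Power = Φ(δ − 1.960) + Φ(−δ − 1.960) = Φ(1.556) + Φ(-5.476) = 0.9401 + 0.0000 = 0.9401.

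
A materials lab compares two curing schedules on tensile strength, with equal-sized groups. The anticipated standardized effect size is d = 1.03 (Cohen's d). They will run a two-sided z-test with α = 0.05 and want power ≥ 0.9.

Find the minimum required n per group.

n = 20 per group

For power 0.9 need Φ(δ − z_{0.025}) = 0.9, so δ = z_{0.025} + z_{0.10} = 1.960 + 1.282 = 3.242.
(Ignoring the negligible lower-tail rejection probability gives the usual closed-form inversion.)
δ = d·√(n/2) ⇒ n = 2(δ/d)² = 2 × (3.242 / 1.03)² = 19.81.
Round up to the next whole unit.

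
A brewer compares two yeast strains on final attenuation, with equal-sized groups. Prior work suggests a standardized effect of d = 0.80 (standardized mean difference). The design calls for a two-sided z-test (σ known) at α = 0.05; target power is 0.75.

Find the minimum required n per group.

For power 0.75 need Φ(δ − z_{0.025}) = 0.75, so δ = z_{0.025} + z_{0.25} = 1.960 + 0.674 = 2.634.
(The Φ(−δ − z_{α/2}) term is vanishingly small for δ > 0 and is dropped in the standard sample-size formula.)
δ = d·√(n/2) ⇒ n = 2(δ/d)² = 2 × (2.634 / 0.80)² = 21.69.
Round up to the next whole unit.

n = 22 per group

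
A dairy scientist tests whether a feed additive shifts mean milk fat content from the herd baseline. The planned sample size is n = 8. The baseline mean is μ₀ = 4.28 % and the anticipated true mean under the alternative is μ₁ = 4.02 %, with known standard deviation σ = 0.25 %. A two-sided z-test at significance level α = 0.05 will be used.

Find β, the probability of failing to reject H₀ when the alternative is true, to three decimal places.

β ≈ 0.163

Standardized effect: d = |μ₁ − μ₀| / σ = |4.02 − 4.28| / 0.25 = 1.0400
Noncentrality parameter: δ = d·√n = 1.0400 × √8 = 2.9416
Two-sided α = 0.05 → critical value z_{0.025} = 1.960.
Power = Φ(δ − 1.960) + Φ(−δ − 1.960) = Φ(0.982) + Φ(-4.902) = 0.8369 + 0.0000 = 0.8369.
Type II error: β = 1 − power = 1 − 0.8369 = 0.1631.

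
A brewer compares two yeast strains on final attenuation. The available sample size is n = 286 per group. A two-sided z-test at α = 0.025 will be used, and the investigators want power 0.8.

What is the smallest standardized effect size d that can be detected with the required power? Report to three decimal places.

d ≈ 0.258

Need Φ(δ − 2.241) = 0.8, so δ = 2.241 + 0.842 = 3.083.
(The second rejection-region term Φ(−δ − z_{α/2}) is negligible and dropped.)
δ = d·√(n/2) ⇒ d = δ/√(n/2) = 3.083/√(286/2) = 0.2578.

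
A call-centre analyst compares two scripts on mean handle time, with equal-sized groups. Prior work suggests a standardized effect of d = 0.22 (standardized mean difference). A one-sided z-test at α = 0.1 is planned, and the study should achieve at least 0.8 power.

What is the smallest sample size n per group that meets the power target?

Set Φ(δ − 1.282) = 0.8; then δ − 1.282 = Φ⁻¹(0.8) = 0.842, giving δ = 2.123.
δ = d·√(n/2) ⇒ n = 2(δ/d)² = 2 × (2.123 / 0.22)² = 186.28.
Rounding up, n = 187 per group.

n = 187 per group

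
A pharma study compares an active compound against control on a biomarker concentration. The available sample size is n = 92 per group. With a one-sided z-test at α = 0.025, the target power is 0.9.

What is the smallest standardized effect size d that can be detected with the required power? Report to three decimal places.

Need Φ(δ − 1.960) = 0.9, so δ = 1.960 + 1.282 = 3.242.
δ = d·√(n/2) ⇒ d = δ/√(n/2) = 3.242/√(92/2) = 0.4779.

d ≈ 0.478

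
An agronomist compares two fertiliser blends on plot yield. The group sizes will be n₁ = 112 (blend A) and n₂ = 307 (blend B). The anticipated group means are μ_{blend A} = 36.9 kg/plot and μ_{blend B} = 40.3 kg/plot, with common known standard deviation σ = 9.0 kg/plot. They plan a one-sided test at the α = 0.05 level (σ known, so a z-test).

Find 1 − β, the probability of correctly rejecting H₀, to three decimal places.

Standardized effect: d = |μ_{blend A} − μ_{blend B}| / σ = |36.9 − 40.3| / 9.0 = 0.3778
Noncentrality parameter: λ = d / √(1/n₁ + 1/n₂) = 0.3778 / √(1/112 + 1/307) = 3.4222
One-sided α = 0.05 → critical value z_{0.05} = 1.645.
Power = P(Z > 1.645 − λ) = Φ(1.777) = 0.9622.

Power ≈ 0.962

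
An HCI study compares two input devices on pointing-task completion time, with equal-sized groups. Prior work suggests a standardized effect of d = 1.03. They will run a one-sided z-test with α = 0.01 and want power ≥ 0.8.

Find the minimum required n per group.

n = 19 per group

For power 0.8 need Φ(δ − z_{0.01}) = 0.8, so δ = z_{0.01} + z_{0.20} = 2.326 + 0.842 = 3.168.
δ = d·√(n/2) ⇒ n = 2(δ/d)² = 2 × (3.168 / 1.03)² = 18.92.
Round up to the next whole unit.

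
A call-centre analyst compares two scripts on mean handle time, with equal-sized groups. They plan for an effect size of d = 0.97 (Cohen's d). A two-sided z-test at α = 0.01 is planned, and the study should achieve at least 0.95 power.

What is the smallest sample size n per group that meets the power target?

For power 0.95 need Φ(δ − z_{0.005}) = 0.95, so δ = z_{0.005} + z_{0.05} = 2.576 + 1.645 = 4.221.
(For δ > 0 the lower-tail rejection region contributes negligibly to power, so the one-term inversion is standard.)
δ = d·√(n/2) ⇒ n = 2(δ/d)² = 2 × (4.221 / 0.97)² = 37.87.
Round up to the next whole unit.

n = 38 per group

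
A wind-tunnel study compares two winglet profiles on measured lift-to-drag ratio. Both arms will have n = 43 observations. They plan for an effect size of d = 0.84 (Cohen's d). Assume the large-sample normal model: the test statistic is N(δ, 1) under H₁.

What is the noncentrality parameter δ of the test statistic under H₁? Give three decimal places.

The noncentrality parameter scales effect size by the design's sample-size factor: δ = d·√(n/2) = 0.84 × √(43/2) = 3.8949

δ ≈ 3.895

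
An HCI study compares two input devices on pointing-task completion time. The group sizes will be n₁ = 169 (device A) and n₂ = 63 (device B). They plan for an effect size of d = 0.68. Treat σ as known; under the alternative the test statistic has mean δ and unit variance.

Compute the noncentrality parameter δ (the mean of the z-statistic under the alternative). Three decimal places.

δ ≈ 4.607

δ = d / √(1/n₁ + 1/n₂) = 0.68 / √(1/169 + 1/63) = 4.6066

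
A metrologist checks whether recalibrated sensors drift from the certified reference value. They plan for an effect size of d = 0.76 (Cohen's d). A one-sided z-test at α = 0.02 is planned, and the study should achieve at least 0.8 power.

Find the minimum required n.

For power 0.8 need Φ(δ − z_{0.02}) = 0.8, so δ = z_{0.02} + z_{0.20} = 2.054 + 0.842 = 2.895.
δ = d·√n ⇒ n = (δ/d)² = (2.895 / 0.76)² = 14.51.
Rounding up, n = 15.

n = 15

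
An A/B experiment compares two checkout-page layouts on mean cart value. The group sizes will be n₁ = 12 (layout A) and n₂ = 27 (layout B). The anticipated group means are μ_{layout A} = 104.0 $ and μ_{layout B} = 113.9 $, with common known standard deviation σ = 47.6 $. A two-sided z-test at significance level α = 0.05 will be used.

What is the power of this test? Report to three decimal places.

Power ≈ 0.092

Standardized effect: d = |μ_{layout A} − μ_{layout B}| / σ = |104.0 − 113.9| / 47.6 = 0.2080
Noncentrality parameter: δ = d / √(1/n₁ + 1/n₂) = 0.2080 / √(1/12 + 1/27) = 0.5995
Two-sided α = 0.05 → critical value z_{0.025} = 1.960.
Power = Φ(δ − 1.960) + Φ(−δ − 1.960) = Φ(-1.360) + Φ(-2.559) = 0.0868 + 0.0052 = 0.0921.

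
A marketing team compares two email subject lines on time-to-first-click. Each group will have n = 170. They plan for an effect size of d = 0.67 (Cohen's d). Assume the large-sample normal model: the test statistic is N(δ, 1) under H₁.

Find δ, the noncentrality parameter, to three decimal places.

The noncentrality parameter scales effect size by the design's sample-size factor: δ = d·√(n/2) = 0.67 × √(170/2) = 6.1771

δ ≈ 6.177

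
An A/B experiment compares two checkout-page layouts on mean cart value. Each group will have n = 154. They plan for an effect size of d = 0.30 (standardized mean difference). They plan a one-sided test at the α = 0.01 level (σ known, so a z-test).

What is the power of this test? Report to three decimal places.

Power ≈ 0.620

Noncentrality parameter: δ = d·√(n/2) = 0.30 × √(154/2) = 2.6325
Critical value for a one-sided test at α = 0.01: z_α = 2.326.
Power = Φ(δ − 2.326) = Φ(0.306) = 0.6203.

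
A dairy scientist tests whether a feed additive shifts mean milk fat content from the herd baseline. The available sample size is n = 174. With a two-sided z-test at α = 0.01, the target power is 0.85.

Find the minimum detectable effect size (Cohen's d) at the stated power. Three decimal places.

Need Φ(δ − 2.576) = 0.85, so δ = 2.576 + 1.036 = 3.612.
(The second rejection-region term Φ(−δ − z_{α/2}) is negligible and dropped.)
δ = d·√n ⇒ d = δ/√n = 3.612/√174 = 0.2738.

d ≈ 0.274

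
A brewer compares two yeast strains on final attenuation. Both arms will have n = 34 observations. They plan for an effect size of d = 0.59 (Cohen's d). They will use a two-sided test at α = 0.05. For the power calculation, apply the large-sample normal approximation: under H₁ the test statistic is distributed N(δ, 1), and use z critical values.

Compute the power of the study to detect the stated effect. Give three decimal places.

Noncentrality parameter: δ = d·√(n/2) = 0.59 × √(34/2) = 2.4326
Two-sided α = 0.05 → critical value z_{0.025} = 1.960.
Power = Φ(δ − 1.960) + Φ(−δ − 1.960) = Φ(0.473) + Φ(-4.393) = 0.6818 + 0.0000 = 0.6818.

Power ≈ 0.682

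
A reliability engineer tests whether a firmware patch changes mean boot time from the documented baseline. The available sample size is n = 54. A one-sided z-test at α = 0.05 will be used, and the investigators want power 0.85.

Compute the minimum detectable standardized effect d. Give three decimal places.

d ≈ 0.365

Need Φ(δ − 1.645) = 0.85, so δ = 1.645 + 1.036 = 2.681.
δ = d·√n ⇒ d = δ/√n = 2.681/√54 = 0.3649.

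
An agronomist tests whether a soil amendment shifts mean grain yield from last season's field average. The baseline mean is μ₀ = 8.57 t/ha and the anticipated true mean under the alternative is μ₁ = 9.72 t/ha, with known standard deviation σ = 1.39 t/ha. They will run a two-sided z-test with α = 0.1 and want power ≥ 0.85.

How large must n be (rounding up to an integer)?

Standardized effect: d = |μ₁ − μ₀| / σ = |9.72 − 8.57| / 1.39 = 0.8273
Set Φ(δ − 1.645) = 0.85; then δ − 1.645 = Φ⁻¹(0.85) = 1.036, giving δ = 2.681.
(The Φ(−δ − z_{α/2}) term is vanishingly small for δ > 0 and is dropped in the standard sample-size formula.)
δ = d·√n ⇒ n = (δ/d)² = (2.681 / 0.8273)² = 10.50.
Round up to the next whole unit.

n = 11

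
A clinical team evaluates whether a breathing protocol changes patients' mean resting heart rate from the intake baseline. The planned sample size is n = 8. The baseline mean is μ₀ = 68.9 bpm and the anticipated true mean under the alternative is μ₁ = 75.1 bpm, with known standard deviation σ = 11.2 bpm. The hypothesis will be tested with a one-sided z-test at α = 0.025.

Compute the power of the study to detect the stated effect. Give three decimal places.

Standardized effect: d = |μ₁ − μ₀| / σ = |75.1 − 68.9| / 11.2 = 0.5536
Noncentrality parameter: δ = d·√n = 0.5536 × √8 = 1.5657
One-sided α = 0.025 → critical value z_{0.025} = 1.960.
Power = Φ(δ − 1.960) = Φ(-0.394) = 0.3467.

Power ≈ 0.347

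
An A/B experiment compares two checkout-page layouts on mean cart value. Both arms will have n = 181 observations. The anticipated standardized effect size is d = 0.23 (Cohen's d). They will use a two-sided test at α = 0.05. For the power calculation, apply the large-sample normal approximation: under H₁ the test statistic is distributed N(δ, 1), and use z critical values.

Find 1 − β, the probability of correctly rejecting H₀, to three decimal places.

Power ≈ 0.590

Noncentrality parameter: δ = d·√(n/2) = 0.23 × √(181/2) = 2.1880
Critical value for a two-sided test at α = 0.05: z_{α/2} = 1.960.
Power = Φ(δ − 1.960) + Φ(−δ − 1.960) = Φ(0.228) + Φ(-4.148) = 0.5902 + 0.0000 = 0.5902.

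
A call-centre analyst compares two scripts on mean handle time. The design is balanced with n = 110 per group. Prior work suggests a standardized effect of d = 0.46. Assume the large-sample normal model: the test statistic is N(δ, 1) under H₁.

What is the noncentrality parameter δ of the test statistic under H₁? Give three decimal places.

δ ≈ 3.411

The noncentrality parameter scales effect size by the design's sample-size factor: δ = d·√(n/2) = 0.46 × √(110/2) = 3.4115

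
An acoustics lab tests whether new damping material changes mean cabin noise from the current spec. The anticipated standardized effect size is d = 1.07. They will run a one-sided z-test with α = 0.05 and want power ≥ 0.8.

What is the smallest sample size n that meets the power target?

n = 6

Set Φ(δ − 1.645) = 0.8; then δ − 1.645 = Φ⁻¹(0.8) = 0.842, giving δ = 2.486.
δ = d·√n ⇒ n = (δ/d)² = (2.486 / 1.07)² = 5.40.
Rounding up, n = 6.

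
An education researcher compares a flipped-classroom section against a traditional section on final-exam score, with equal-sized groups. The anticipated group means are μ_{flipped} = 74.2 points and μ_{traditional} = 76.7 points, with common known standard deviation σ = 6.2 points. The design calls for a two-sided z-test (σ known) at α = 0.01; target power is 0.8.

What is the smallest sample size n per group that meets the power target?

n = 144 per group

Standardized effect: d = |μ_{flipped} − μ_{traditional}| / σ = |74.2 − 76.7| / 6.2 = 0.4032
Set Φ(δ − 2.576) = 0.8; then δ − 2.576 = Φ⁻¹(0.8) = 0.842, giving δ = 3.417.
(The Φ(−δ − z_{α/2}) term is vanishingly small for δ > 0 and is dropped in the standard sample-size formula.)
δ = d·√(n/2) ⇒ n = 2(δ/d)² = 2 × (3.417 / 0.4032)² = 143.66.
Rounding up, n = 144 per group.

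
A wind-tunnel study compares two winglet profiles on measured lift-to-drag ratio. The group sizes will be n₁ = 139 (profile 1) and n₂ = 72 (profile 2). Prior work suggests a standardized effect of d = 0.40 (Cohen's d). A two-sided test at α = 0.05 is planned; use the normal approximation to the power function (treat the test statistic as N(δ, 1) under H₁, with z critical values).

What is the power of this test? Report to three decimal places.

Power ≈ 0.787

Noncentrality parameter: δ = d / √(1/n₁ + 1/n₂) = 0.40 / √(1/139 + 1/72) = 2.7548
Critical value for a two-sided test at α = 0.05: z_{α/2} = 1.960.
Power = Φ(δ − 1.960) + Φ(−δ − 1.960) = Φ(0.795) + Φ(-4.715) = 0.7866 + 0.0000 = 0.7867.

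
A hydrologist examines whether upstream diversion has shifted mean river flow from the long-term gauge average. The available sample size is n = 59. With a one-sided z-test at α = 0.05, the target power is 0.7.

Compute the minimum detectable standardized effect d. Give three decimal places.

d ≈ 0.282

Required noncentrality: δ = z_{0.05} + z_{0.30} = 1.645 + 0.524 = 2.169.
δ = d·√n ⇒ d = δ/√n = 2.169/√59 = 0.2824.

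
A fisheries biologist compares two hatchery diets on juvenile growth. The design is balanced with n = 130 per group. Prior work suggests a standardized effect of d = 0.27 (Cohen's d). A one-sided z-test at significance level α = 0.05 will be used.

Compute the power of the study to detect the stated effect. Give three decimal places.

Noncentrality parameter: δ = d·√(n/2) = 0.27 × √(130/2) = 2.1768
Critical value for a one-sided test at α = 0.05: z_α = 1.645.
Power = P(Z > 1.645 − δ) = Φ(0.532) = 0.7026.

Power ≈ 0.703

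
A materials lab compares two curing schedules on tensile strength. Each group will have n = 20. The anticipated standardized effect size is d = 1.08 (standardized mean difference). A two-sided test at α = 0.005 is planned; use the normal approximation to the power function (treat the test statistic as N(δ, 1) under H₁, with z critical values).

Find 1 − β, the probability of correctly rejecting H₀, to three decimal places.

Power ≈ 0.728

Noncentrality parameter: δ = d·√(n/2) = 1.08 × √(20/2) = 3.4153
Critical value for a two-sided test at α = 0.005: z_{α/2} = 2.807.
Power = Φ(δ − 2.807) + Φ(−δ − 2.807) = Φ(0.608) + Φ(-6.222) = 0.7285 + 0.0000 = 0.7285.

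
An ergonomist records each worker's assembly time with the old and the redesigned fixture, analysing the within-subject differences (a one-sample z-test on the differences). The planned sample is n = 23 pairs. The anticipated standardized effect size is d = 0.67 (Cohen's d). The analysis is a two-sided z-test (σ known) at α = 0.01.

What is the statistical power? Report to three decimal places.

Noncentrality parameter: δ = d·√n = 0.67 × √23 = 3.2132
Two-sided α = 0.01 → critical value z_{0.005} = 2.576.
Power = Φ(δ − 2.576) + Φ(−δ − 2.576) = Φ(0.637) + Φ(-5.789) = 0.7381 + 0.0000 = 0.7381.

Power ≈ 0.738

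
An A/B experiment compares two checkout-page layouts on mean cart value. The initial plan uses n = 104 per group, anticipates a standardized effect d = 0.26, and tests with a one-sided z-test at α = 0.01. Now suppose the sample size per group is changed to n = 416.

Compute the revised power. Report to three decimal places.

With n = 416 per group: δ = d·√(n/2) = 0.26 × √(416/2) = 3.7498. Critical value z_{0.01} = 2.326.
Revised power = Φ(δ − 2.326) = Φ(1.423) = 0.9227.

Power ≈ 0.923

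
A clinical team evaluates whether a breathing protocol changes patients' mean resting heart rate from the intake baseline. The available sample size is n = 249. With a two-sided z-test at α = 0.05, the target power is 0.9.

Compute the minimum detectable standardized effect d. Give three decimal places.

d ≈ 0.205

Need Φ(δ − 1.960) = 0.9, so δ = 1.960 + 1.282 = 3.242.
(Lower-tail contribution to power is negligible for δ > 0.)
δ = d·√n ⇒ d = δ/√n = 3.242/√249 = 0.2054.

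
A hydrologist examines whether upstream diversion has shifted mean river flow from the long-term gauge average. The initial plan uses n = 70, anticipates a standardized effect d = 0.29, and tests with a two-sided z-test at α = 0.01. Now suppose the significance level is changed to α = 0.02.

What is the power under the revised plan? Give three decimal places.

Power ≈ 0.540

δ = d·√n = 0.29 × √70 = 2.4263 (unchanged). New critical value: z_{0.01} = 2.326.
Revised power = Φ(δ − 2.326) + Φ(−δ − 2.326) = Φ(0.100) + Φ(-4.753) = 0.5398 + 0.0000 = 0.5398.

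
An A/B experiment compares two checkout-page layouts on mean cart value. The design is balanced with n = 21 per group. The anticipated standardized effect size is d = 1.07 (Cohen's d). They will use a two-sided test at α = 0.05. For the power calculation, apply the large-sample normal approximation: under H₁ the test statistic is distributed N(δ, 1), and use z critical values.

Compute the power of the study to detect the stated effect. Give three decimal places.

Noncentrality parameter: λ = d·√(n/2) = 1.07 × √(21/2) = 3.4672
Critical value for a two-sided test at α = 0.05: z_{α/2} = 1.960.
Power = Φ(λ − 1.960) + Φ(−λ − 1.960) = Φ(1.507) + Φ(-5.427) = 0.9341 + 0.0000 = 0.9341.

Power ≈ 0.934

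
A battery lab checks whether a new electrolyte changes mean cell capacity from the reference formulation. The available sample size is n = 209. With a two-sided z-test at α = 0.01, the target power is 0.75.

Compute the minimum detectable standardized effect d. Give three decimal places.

Required noncentrality: δ = z_{0.005} + z_{0.25} = 2.576 + 0.674 = 3.250.
(The second rejection-region term Φ(−δ − z_{α/2}) is negligible and dropped.)
δ = d·√n ⇒ d = δ/√n = 3.250/√209 = 0.2248.

d ≈ 0.225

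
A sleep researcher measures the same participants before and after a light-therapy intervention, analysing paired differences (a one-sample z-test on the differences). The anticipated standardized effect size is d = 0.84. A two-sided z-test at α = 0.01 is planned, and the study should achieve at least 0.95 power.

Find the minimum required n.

n = 26

For power 0.95 need Φ(δ − z_{0.005}) = 0.95, so δ = z_{0.005} + z_{0.05} = 2.576 + 1.645 = 4.221.
(Ignoring the negligible lower-tail rejection probability gives the usual closed-form inversion.)
δ = d·√n ⇒ n = (δ/d)² = (4.221 / 0.84)² = 25.25.
Rounding up, n = 26.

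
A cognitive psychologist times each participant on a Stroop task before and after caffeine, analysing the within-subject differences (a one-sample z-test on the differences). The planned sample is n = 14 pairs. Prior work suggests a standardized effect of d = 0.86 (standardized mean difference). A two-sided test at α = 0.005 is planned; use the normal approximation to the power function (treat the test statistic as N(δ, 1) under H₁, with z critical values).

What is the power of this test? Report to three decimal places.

Power ≈ 0.659

Noncentrality parameter: δ = d·√n = 0.86 × √14 = 3.2178
Critical value for a two-sided test at α = 0.005: z_{α/2} = 2.807.
Power = Φ(δ − 2.807) + Φ(−δ − 2.807) = Φ(0.411) + Φ(-6.025) = 0.6594 + 0.0000 = 0.6594.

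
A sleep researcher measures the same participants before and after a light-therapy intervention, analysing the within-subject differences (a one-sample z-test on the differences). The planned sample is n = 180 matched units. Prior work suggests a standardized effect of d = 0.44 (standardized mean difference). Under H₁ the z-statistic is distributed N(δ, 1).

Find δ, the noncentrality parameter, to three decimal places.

The noncentrality parameter scales effect size by the design's sample-size factor: δ = d·√n = 0.44 × √180 = 5.9032

δ ≈ 5.903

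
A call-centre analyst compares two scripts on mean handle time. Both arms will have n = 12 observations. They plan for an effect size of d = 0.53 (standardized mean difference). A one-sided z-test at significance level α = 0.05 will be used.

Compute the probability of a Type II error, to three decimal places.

Noncentrality parameter: δ = d·√(n/2) = 0.53 × √(12/2) = 1.2982
One-sided α = 0.05 → critical value z_{0.05} = 1.645.
Power = Φ(δ − 1.645) = Φ(-0.347) = 0.3644.
Type II error: β = 1 − power = 1 − 0.3644 = 0.6356.

β ≈ 0.636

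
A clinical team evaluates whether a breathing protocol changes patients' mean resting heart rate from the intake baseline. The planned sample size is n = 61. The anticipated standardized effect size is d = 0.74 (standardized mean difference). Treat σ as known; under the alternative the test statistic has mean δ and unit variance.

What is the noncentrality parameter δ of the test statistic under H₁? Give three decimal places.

δ ≈ 5.780

δ = d·√n = 0.74 × √61 = 5.7796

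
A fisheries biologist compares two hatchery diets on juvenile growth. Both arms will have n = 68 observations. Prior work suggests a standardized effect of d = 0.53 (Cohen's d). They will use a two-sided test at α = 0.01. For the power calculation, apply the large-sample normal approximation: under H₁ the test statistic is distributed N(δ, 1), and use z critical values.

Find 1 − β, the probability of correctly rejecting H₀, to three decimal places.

Noncentrality parameter: δ = d·√(n/2) = 0.53 × √(68/2) = 3.0904
Critical value for a two-sided test at α = 0.01: z_{α/2} = 2.576.
Power = Φ(δ − 2.576) + Φ(−δ − 2.576) = Φ(0.515) + Φ(-5.666) = 0.6966 + 0.0000 = 0.6966.

Power ≈ 0.697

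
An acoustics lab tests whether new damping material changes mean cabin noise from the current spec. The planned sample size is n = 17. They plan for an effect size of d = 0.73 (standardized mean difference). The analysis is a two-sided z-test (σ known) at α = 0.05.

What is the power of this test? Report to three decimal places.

Power ≈ 0.853

Noncentrality parameter: δ = d·√n = 0.73 × √17 = 3.0099
Two-sided α = 0.05 → critical value z_{0.025} = 1.960.
Power = Φ(δ − 1.960) + Φ(−δ − 1.960) = Φ(1.050) + Φ(-4.970) = 0.8531 + 0.0000 = 0.8531.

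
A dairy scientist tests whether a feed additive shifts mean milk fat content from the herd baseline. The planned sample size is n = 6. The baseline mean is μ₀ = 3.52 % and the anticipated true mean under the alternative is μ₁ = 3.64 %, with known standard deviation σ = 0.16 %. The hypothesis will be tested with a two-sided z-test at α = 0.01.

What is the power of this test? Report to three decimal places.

Standardized effect: d = |μ₁ − μ₀| / σ = |3.64 − 3.52| / 0.16 = 0.7500
Noncentrality parameter: δ = d·√n = 0.7500 × √6 = 1.8371
Critical value for a two-sided test at α = 0.01: z_{α/2} = 2.576.
Power = Φ(δ − 2.576) + Φ(−δ − 2.576) = Φ(-0.739) + Φ(-4.413) = 0.2300 + 0.0000 = 0.2300.

Power ≈ 0.230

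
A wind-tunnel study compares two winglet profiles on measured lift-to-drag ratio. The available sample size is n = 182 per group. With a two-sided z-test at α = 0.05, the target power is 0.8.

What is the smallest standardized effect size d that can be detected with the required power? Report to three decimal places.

Required noncentrality: δ = z_{0.025} + z_{0.20} = 1.960 + 0.842 = 2.802.
(Lower-tail contribution to power is negligible for δ > 0.)
δ = d·√(n/2) ⇒ d = δ/√(n/2) = 2.802/√(182/2) = 0.2937.

d ≈ 0.294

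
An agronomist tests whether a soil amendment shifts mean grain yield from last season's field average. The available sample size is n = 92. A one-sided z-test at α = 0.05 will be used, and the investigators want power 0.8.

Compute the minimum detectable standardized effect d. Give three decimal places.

d ≈ 0.259

Need Φ(δ − 1.645) = 0.8, so δ = 1.645 + 0.842 = 2.486.
δ = d·√n ⇒ d = δ/√n = 2.486/√92 = 0.2592.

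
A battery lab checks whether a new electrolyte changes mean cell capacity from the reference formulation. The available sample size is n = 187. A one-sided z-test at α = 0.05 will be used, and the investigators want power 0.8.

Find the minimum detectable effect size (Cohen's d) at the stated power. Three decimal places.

d ≈ 0.182

Need Φ(δ − 1.645) = 0.8, so δ = 1.645 + 0.842 = 2.486.
δ = d·√n ⇒ d = δ/√n = 2.486/√187 = 0.1818.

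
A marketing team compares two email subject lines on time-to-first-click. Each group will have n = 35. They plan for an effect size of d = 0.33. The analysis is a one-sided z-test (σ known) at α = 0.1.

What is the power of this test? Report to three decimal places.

Power ≈ 0.539

Noncentrality parameter: δ = d·√(n/2) = 0.33 × √(35/2) = 1.3805
Critical value for a one-sided test at α = 0.1: z_α = 1.282.
Power = P(Z > 1.282 − δ) = Φ(0.099) = 0.5394.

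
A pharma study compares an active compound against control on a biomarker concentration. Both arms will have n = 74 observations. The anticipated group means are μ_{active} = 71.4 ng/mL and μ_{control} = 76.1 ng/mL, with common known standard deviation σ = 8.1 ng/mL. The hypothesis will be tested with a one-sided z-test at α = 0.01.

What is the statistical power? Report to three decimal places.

Standardized effect: d = |μ_{active} − μ_{control}| / σ = |71.4 − 76.1| / 8.1 = 0.5802
Noncentrality parameter: δ = d·√(n/2) = 0.5802 × √(74/2) = 3.5295
Critical value for a one-sided test at α = 0.01: z_α = 2.326.
Power = Φ(δ − 2.326) = Φ(1.203) = 0.8855.

Power ≈ 0.886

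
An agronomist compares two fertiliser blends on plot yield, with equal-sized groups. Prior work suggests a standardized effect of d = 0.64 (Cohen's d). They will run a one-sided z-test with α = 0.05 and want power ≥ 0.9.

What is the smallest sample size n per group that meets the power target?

n = 42 per group

For power 0.9 need Φ(δ − z_{0.05}) = 0.9, so δ = z_{0.05} + z_{0.10} = 1.645 + 1.282 = 2.926.
δ = d·√(n/2) ⇒ n = 2(δ/d)² = 2 × (2.926 / 0.64)² = 41.82.
Rounding up, n = 42 per group.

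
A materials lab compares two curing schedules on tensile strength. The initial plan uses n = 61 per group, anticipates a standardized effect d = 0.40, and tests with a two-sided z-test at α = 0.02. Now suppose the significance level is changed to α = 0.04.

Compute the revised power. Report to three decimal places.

Power ≈ 0.562

δ = d·√(n/2) = 0.40 × √(61/2) = 2.2091 (unchanged). New critical value: z_{0.02} = 2.054.
Revised power = Φ(δ − 2.054) + Φ(−δ − 2.054) = Φ(0.155) + Φ(-4.263) = 0.5617 + 0.0000 = 0.5617.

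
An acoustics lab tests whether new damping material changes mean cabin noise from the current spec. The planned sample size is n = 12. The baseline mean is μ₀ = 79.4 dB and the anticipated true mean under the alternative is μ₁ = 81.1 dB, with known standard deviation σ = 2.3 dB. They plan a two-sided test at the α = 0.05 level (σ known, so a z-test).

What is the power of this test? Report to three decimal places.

Power ≈ 0.726

Standardized effect: d = |μ₁ − μ₀| / σ = |81.1 − 79.4| / 2.3 = 0.7391
Noncentrality parameter: δ = d·√n = 0.7391 × √12 = 2.5604
Critical value for a two-sided test at α = 0.05: z_{α/2} = 1.960.
Power = Φ(δ − 1.960) + Φ(−δ − 1.960) = Φ(0.600) + Φ(-4.520) = 0.7259 + 0.0000 = 0.7259.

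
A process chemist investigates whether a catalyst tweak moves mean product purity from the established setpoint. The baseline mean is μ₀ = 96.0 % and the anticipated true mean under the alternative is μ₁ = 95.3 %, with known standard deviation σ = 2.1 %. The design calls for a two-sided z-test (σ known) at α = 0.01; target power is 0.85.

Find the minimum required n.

n = 118

Standardized effect: d = |μ₁ − μ₀| / σ = |95.3 − 96.0| / 2.1 = 0.3333
Set Φ(δ − 2.576) = 0.85; then δ − 2.576 = Φ⁻¹(0.85) = 1.036, giving δ = 3.612.
(The Φ(−δ − z_{α/2}) term is vanishingly small for δ > 0 and is dropped in the standard sample-size formula.)
δ = d·√n ⇒ n = (δ/d)² = (3.612 / 0.3333)² = 117.44.
Round up to the next whole unit.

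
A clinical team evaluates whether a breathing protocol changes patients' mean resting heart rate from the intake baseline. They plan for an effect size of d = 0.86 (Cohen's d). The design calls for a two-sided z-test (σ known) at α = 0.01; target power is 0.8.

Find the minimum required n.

For power 0.8 need Φ(δ − z_{0.005}) = 0.8, so δ = z_{0.005} + z_{0.20} = 2.576 + 0.842 = 3.417.
(For δ > 0 the lower-tail rejection region contributes negligibly to power, so the one-term inversion is standard.)
δ = d·√n ⇒ n = (δ/d)² = (3.417 / 0.86)² = 15.79.
Rounding up, n = 16.

n = 16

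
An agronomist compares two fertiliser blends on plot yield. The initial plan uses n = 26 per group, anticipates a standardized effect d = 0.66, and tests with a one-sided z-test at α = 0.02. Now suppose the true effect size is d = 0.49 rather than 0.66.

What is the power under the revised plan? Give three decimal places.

Power ≈ 0.387

With d = 0.49: δ = d·√(n/2) = 0.49 × √(26/2) = 1.7667. Critical value z_{0.02} = 2.054.
Revised power = Φ(δ − 2.054) = Φ(-0.287) = 0.3870.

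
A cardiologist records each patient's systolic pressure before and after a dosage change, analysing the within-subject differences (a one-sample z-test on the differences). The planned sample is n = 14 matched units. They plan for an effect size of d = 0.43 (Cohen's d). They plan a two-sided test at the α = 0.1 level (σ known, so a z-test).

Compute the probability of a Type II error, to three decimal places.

Noncentrality parameter: δ = d·√n = 0.43 × √14 = 1.6089
Critical value for a two-sided test at α = 0.1: z_{α/2} = 1.645.
Power = Φ(δ − 1.645) + Φ(−δ − 1.645) = Φ(-0.036) + Φ(-3.254) = 0.4857 + 0.0006 = 0.4862.
Type II error: β = 1 − power = 1 − 0.4862 = 0.5138.

β ≈ 0.514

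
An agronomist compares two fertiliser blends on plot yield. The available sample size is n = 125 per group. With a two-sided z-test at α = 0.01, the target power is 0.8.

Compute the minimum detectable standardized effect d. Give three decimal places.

d ≈ 0.432

Need Φ(δ − 2.576) = 0.8, so δ = 2.576 + 0.842 = 3.417.
(Lower-tail contribution to power is negligible for δ > 0.)
δ = d·√(n/2) ⇒ d = δ/√(n/2) = 3.417/√(125/2) = 0.4323.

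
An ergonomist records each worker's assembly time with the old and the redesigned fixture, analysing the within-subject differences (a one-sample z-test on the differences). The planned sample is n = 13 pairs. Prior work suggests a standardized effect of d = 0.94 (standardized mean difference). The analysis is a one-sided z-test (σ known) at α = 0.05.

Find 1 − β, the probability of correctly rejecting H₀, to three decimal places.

Power ≈ 0.959

Noncentrality parameter: δ = d·√n = 0.94 × √13 = 3.3892
One-sided α = 0.05 → critical value z_{0.05} = 1.645.
Power = P(Z > 1.645 − δ) = Φ(1.744) = 0.9595.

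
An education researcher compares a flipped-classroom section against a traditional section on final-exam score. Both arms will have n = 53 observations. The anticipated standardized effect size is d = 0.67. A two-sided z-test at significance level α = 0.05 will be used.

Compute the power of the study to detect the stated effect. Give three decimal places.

Noncentrality parameter: δ = d·√(n/2) = 0.67 × √(53/2) = 3.4490
Two-sided α = 0.05 → critical value z_{0.025} = 1.960.
Power = Φ(δ − 1.960) + Φ(−δ − 1.960) = Φ(1.489) + Φ(-5.409) = 0.9318 + 0.0000 = 0.9318.

Power ≈ 0.932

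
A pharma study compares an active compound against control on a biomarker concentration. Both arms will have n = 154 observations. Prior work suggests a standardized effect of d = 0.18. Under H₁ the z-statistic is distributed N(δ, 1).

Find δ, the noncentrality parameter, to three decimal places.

δ ≈ 1.579

δ = d·√(n/2) = 0.18 × √(154/2) = 1.5795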